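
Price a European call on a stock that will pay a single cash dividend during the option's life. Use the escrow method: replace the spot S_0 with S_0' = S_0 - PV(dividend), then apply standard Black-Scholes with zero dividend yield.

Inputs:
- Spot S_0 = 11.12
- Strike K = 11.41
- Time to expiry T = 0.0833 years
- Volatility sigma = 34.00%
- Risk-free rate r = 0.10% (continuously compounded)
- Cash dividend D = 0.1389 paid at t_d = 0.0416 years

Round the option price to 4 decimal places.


Answer: Price = 0.2569

Derivation:
PV(D) = D * exp(-r * t_d) = 0.1389 * 0.99995840 = 0.13889422
S_0' = S_0 - PV(D) = 11.1200 - 0.13889422 = 10.98110578
d1 = (ln(S_0'/K) + (r + sigma^2/2)*T) / (sigma*sqrt(T)) = -0.34052801
d2 = d1 - sigma*sqrt(T) = -0.43865793
exp(-rT) = 0.99991670
N(d1) = 0.36672947; N(d2) = 0.33045471
C = S_0' * N(d1) - K * exp(-rT) * N(d2) = 10.98110578 * 0.36672947 - 11.4100 * 0.99991670 * 0.33045471 = 0.2569


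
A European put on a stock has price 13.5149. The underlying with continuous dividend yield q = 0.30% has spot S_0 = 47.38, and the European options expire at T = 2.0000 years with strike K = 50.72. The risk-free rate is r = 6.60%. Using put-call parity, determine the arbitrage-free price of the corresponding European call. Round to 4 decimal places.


Answer: Call price = 16.1635

Derivation:
Put-call parity: C - P = S_0 * exp(-qT) - K * exp(-rT).
S_0 * exp(-qT) = 47.3800 * 0.99401796 = 47.09657114
K * exp(-rT) = 50.7200 * 0.87634100 = 44.44801527
C = P + S*exp(-qT) - K*exp(-rT)
C = 13.5149 + 47.09657114 - 44.44801527 = 16.1635


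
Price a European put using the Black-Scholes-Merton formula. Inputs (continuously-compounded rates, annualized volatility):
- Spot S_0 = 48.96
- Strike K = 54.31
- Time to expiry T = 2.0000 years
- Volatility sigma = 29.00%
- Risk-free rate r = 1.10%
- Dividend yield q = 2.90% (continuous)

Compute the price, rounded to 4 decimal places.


d1 = (ln(S/K) + (r - q + 0.5*sigma^2) * T) / (sigma * sqrt(T)) = -0.13558098
d2 = d1 - sigma * sqrt(T) = -0.54570291
exp(-rT) = 0.97824024; exp(-qT) = 0.94364995
P = K * exp(-rT) * N(-d2) - S_0 * exp(-qT) * N(-d1)
N(-d1) = 0.55392373; N(-d2) = 0.70736492
P = 54.3100 * 0.97824024 * 0.70736492 - 48.9600 * 0.94364995 * 0.55392373 = 11.9892

Answer: Price = 11.9892


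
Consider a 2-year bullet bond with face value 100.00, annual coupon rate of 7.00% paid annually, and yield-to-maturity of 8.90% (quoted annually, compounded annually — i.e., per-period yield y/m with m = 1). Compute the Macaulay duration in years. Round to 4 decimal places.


Answer: Macaulay duration = 1.9335 years

Derivation:
Coupon per period c = face * coupon_rate / m = 7.000000
Periods per year m = 1; per-period yield y/m = 0.089000
Number of cashflows N = 2
Cashflows (t years, CF_t, discount factor 1/(1+y/m)^(m*t), PV):
  t = 1.0000: CF_t = 7.000000, DF = 0.918274, PV = 6.427916
  t = 2.0000: CF_t = 107.000000, DF = 0.843226, PV = 90.225234
Price P = sum_t PV_t = 96.653150
Macaulay numerator sum_t t * PV_t:
  t * PV_t at t = 1.0000: 6.427916
  t * PV_t at t = 2.0000: 180.450468
Macaulay duration D = (sum_t t * PV_t) / P = 186.878384 / 96.653150 = 1.933495


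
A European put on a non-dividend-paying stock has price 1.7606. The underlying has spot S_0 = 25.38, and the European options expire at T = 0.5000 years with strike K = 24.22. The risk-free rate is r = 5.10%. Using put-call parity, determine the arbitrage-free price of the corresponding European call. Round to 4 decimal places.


Answer: Call price = 3.5304

Derivation:
Put-call parity: C - P = S_0 * exp(-qT) - K * exp(-rT).
S_0 * exp(-qT) = 25.3800 * 1.00000000 = 25.38000000
K * exp(-rT) = 24.2200 * 0.97482238 = 23.61019802
C = P + S*exp(-qT) - K*exp(-rT)
C = 1.7606 + 25.38000000 - 23.61019802 = 3.5304


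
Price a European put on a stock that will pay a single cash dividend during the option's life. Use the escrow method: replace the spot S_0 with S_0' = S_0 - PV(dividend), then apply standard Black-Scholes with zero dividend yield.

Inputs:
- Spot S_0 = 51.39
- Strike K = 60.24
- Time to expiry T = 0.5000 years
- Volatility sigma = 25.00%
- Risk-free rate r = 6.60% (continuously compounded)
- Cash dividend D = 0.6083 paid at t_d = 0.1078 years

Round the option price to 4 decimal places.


Answer: Price = 8.6952

Derivation:
PV(D) = D * exp(-r * t_d) = 0.6083 * 0.99291045 = 0.60398743
S_0' = S_0 - PV(D) = 51.3900 - 0.60398743 = 50.78601257
d1 = (ln(S_0'/K) + (r + sigma^2/2)*T) / (sigma*sqrt(T)) = -0.69064879
d2 = d1 - sigma*sqrt(T) = -0.86742548
exp(-rT) = 0.96753856
N(-d1) = 0.75510686; N(-d2) = 0.80714554
P = K * exp(-rT) * N(-d2) - S_0' * N(-d1) = 60.2400 * 0.96753856 * 0.80714554 - 50.78601257 * 0.75510686 = 8.6952


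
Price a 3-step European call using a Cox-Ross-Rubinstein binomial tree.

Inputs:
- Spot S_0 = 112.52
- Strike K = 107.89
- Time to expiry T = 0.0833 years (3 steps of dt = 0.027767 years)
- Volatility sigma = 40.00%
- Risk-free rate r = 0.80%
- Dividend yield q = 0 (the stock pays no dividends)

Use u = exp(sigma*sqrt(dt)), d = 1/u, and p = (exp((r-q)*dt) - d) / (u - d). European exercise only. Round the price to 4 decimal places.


Answer: Price = V(0,0) = 7.8658

Derivation:
dt = T/N = 0.027767
u = exp(sigma*sqrt(dt)) = 1.068925; d = 1/u = 0.935519
p = (exp((r-q)*dt) - d) / (u - d) = 0.485008
Discount per step: exp(-r*dt) = 0.999778
Stock lattice S(k, i) with i counting down-moves:
  k=0: S(0,0) = 112.5200
  k=1: S(1,0) = 120.2754; S(1,1) = 105.2646
  k=2: S(2,0) = 128.5654; S(2,1) = 112.5200; S(2,2) = 98.4771
  k=3: S(3,0) = 137.4267; S(3,1) = 120.2754; S(3,2) = 105.2646; S(3,3) = 92.1273
Terminal payoffs V(N, i) = max(S_T - K, 0):
  V(3,0) = 29.536741; V(3,1) = 12.385424; V(3,2) = 0.000000; V(3,3) = 0.000000
Backward induction: V(k, i) = exp(-r*dt) * [p * V(k+1, i) + (1-p) * V(k+1, i+1)].
  V(2,0) = exp(-r*dt) * [p*29.536741 + (1-p)*12.385424] = 20.699353
  V(2,1) = exp(-r*dt) * [p*12.385424 + (1-p)*0.000000] = 6.005697
  V(2,2) = exp(-r*dt) * [p*0.000000 + (1-p)*0.000000] = 0.000000
  V(1,0) = exp(-r*dt) * [p*20.699353 + (1-p)*6.005697] = 13.129323
  V(1,1) = exp(-r*dt) * [p*6.005697 + (1-p)*0.000000] = 2.912165
  V(0,0) = exp(-r*dt) * [p*13.129323 + (1-p)*2.912165] = 7.865822


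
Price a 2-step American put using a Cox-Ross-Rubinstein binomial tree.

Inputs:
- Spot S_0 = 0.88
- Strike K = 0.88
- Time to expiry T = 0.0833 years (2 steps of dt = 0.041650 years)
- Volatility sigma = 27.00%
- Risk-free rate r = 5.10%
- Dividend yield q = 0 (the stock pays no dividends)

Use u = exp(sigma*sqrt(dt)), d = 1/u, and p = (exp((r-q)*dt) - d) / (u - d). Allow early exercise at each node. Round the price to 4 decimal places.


dt = T/N = 0.041650
u = exp(sigma*sqrt(dt)) = 1.056649; d = 1/u = 0.946388
p = (exp((r-q)*dt) - d) / (u - d) = 0.505513
Discount per step: exp(-r*dt) = 0.997878
Stock lattice S(k, i) with i counting down-moves:
  k=0: S(0,0) = 0.8800
  k=1: S(1,0) = 0.9299; S(1,1) = 0.8328
  k=2: S(2,0) = 0.9825; S(2,1) = 0.8800; S(2,2) = 0.7882
Terminal payoffs V(N, i) = max(K - S_T, 0):
  V(2,0) = 0.000000; V(2,1) = 0.000000; V(2,2) = 0.091828
Backward induction: V(k, i) = exp(-r*dt) * [p * V(k+1, i) + (1-p) * V(k+1, i+1)]; then take max(V_cont, immediate exercise) for American.
  V(1,0) = exp(-r*dt) * [p*0.000000 + (1-p)*0.000000] = 0.000000; exercise = 0.000000; V(1,0) = max -> 0.000000
  V(1,1) = exp(-r*dt) * [p*0.000000 + (1-p)*0.091828] = 0.045311; exercise = 0.047178; V(1,1) = max -> 0.047178
  V(0,0) = exp(-r*dt) * [p*0.000000 + (1-p)*0.047178] = 0.023280; exercise = 0.000000; V(0,0) = max -> 0.023280

Answer: Price = V(0,0) = 0.0233


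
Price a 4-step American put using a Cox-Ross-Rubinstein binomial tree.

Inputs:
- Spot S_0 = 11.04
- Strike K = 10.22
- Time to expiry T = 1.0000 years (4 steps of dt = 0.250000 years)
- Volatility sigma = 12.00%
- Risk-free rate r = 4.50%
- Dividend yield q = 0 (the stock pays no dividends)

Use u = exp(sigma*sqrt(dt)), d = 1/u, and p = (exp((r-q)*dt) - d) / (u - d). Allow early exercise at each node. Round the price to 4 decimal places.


Answer: Price = V(0,0) = 0.1249

Derivation:
dt = T/N = 0.250000
u = exp(sigma*sqrt(dt)) = 1.061837; d = 1/u = 0.941765
p = (exp((r-q)*dt) - d) / (u - d) = 0.579227
Discount per step: exp(-r*dt) = 0.988813
Stock lattice S(k, i) with i counting down-moves:
  k=0: S(0,0) = 11.0400
  k=1: S(1,0) = 11.7227; S(1,1) = 10.3971
  k=2: S(2,0) = 12.4476; S(2,1) = 11.0400; S(2,2) = 9.7916
  k=3: S(3,0) = 13.2173; S(3,1) = 11.7227; S(3,2) = 10.3971; S(3,3) = 9.2214
  k=4: S(4,0) = 14.0346; S(4,1) = 12.4476; S(4,2) = 11.0400; S(4,3) = 9.7916; S(4,4) = 8.6844
Terminal payoffs V(N, i) = max(K - S_T, 0):
  V(4,0) = 0.000000; V(4,1) = 0.000000; V(4,2) = 0.000000; V(4,3) = 0.428398; V(4,4) = 1.535628
Backward induction: V(k, i) = exp(-r*dt) * [p * V(k+1, i) + (1-p) * V(k+1, i+1)]; then take max(V_cont, immediate exercise) for American.
  V(3,0) = exp(-r*dt) * [p*0.000000 + (1-p)*0.000000] = 0.000000; exercise = 0.000000; V(3,0) = max -> 0.000000
  V(3,1) = exp(-r*dt) * [p*0.000000 + (1-p)*0.000000] = 0.000000; exercise = 0.000000; V(3,1) = max -> 0.000000
  V(3,2) = exp(-r*dt) * [p*0.000000 + (1-p)*0.428398] = 0.178242; exercise = 0.000000; V(3,2) = max -> 0.178242
  V(3,3) = exp(-r*dt) * [p*0.428398 + (1-p)*1.535628] = 0.884286; exercise = 0.998617; V(3,3) = max -> 0.998617
  V(2,0) = exp(-r*dt) * [p*0.000000 + (1-p)*0.000000] = 0.000000; exercise = 0.000000; V(2,0) = max -> 0.000000
  V(2,1) = exp(-r*dt) * [p*0.000000 + (1-p)*0.178242] = 0.074160; exercise = 0.000000; V(2,1) = max -> 0.074160
  V(2,2) = exp(-r*dt) * [p*0.178242 + (1-p)*0.998617] = 0.517578; exercise = 0.428398; V(2,2) = max -> 0.517578
  V(1,0) = exp(-r*dt) * [p*0.000000 + (1-p)*0.074160] = 0.030856; exercise = 0.000000; V(1,0) = max -> 0.030856
  V(1,1) = exp(-r*dt) * [p*0.074160 + (1-p)*0.517578] = 0.257821; exercise = 0.000000; V(1,1) = max -> 0.257821
  V(0,0) = exp(-r*dt) * [p*0.030856 + (1-p)*0.257821] = 0.124943; exercise = 0.000000; V(0,0) = max -> 0.124943


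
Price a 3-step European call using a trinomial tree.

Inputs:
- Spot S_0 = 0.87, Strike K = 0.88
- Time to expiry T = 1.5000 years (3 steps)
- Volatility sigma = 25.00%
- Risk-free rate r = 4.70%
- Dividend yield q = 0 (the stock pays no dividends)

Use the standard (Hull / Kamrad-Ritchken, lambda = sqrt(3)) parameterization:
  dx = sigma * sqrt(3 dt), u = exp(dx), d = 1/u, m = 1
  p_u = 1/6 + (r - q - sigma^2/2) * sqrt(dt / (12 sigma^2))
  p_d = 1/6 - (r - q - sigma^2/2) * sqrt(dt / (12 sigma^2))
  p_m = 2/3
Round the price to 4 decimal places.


Answer: Price = V(0,0) = 0.1220

Derivation:
dt = T/N = 0.500000; dx = sigma*sqrt(3*dt) = 0.306186
u = exp(dx) = 1.358235; d = 1/u = 0.736250
p_u = 0.179526, p_m = 0.666667, p_d = 0.153807
Discount per step: exp(-r*dt) = 0.976774
Stock lattice S(k, j) with j the centered position index:
  k=0: S(0,+0) = 0.8700
  k=1: S(1,-1) = 0.6405; S(1,+0) = 0.8700; S(1,+1) = 1.1817
  k=2: S(2,-2) = 0.4716; S(2,-1) = 0.6405; S(2,+0) = 0.8700; S(2,+1) = 1.1817; S(2,+2) = 1.6050
  k=3: S(3,-3) = 0.3472; S(3,-2) = 0.4716; S(3,-1) = 0.6405; S(3,+0) = 0.8700; S(3,+1) = 1.1817; S(3,+2) = 1.6050; S(3,+3) = 2.1799
Terminal payoffs V(N, j) = max(S_T - K, 0):
  V(3,-3) = 0.000000; V(3,-2) = 0.000000; V(3,-1) = 0.000000; V(3,+0) = 0.000000; V(3,+1) = 0.301665; V(3,+2) = 0.724979; V(3,+3) = 1.299938
Backward induction: V(k, j) = exp(-r*dt) * [p_u * V(k+1, j+1) + p_m * V(k+1, j) + p_d * V(k+1, j-1)]
  V(2,-2) = exp(-r*dt) * [p_u*0.000000 + p_m*0.000000 + p_d*0.000000] = 0.000000
  V(2,-1) = exp(-r*dt) * [p_u*0.000000 + p_m*0.000000 + p_d*0.000000] = 0.000000
  V(2,+0) = exp(-r*dt) * [p_u*0.301665 + p_m*0.000000 + p_d*0.000000] = 0.052899
  V(2,+1) = exp(-r*dt) * [p_u*0.724979 + p_m*0.301665 + p_d*0.000000] = 0.323569
  V(2,+2) = exp(-r*dt) * [p_u*1.299938 + p_m*0.724979 + p_d*0.301665] = 0.745367
  V(1,-1) = exp(-r*dt) * [p_u*0.052899 + p_m*0.000000 + p_d*0.000000] = 0.009276
  V(1,+0) = exp(-r*dt) * [p_u*0.323569 + p_m*0.052899 + p_d*0.000000] = 0.091187
  V(1,+1) = exp(-r*dt) * [p_u*0.745367 + p_m*0.323569 + p_d*0.052899] = 0.349355
  V(0,+0) = exp(-r*dt) * [p_u*0.349355 + p_m*0.091187 + p_d*0.009276] = 0.122035


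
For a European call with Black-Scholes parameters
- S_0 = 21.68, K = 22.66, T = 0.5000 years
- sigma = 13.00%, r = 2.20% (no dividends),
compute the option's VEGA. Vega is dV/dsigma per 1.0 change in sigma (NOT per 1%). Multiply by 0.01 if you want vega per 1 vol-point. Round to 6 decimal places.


Answer: Vega = 5.819198

Derivation:
d1 = -0.3153269699; d2 = -0.4072508514
phi(d1) = 0.3795935962; exp(-qT) = 1.0000000000; exp(-rT) = 0.9890602788
Vega = S * exp(-qT) * phi(d1) * sqrt(T) = 21.6800 * 1.0000000000 * 0.3795935962 * 0.7071067812 = 5.819198


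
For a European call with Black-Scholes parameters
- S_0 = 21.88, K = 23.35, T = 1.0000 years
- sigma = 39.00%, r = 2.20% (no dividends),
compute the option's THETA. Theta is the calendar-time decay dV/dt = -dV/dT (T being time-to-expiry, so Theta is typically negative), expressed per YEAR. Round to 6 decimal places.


d1 = 0.0846820345; d2 = -0.3053179655
phi(d1) = 0.3975144248; exp(-qT) = 1.0000000000; exp(-rT) = 0.9782402351
Theta = -S*exp(-qT)*phi(d1)*sigma/(2*sqrt(T)) - r*K*exp(-rT)*N(d2) + q*S*exp(-qT)*N(d1)
N(d1) = 0.5337429105; N(d2) = 0.3800619971; sqrt(T) = 1.0000000000
Term 1 = -21.8800 * 1.0000000000 * 0.3975144248 * 0.3900 / (2 * 1.0000000000) = -1.6960350449
Term 2 = -0.0220 * 23.3500 * 0.9782402351 * 0.3800619971 = -0.1909895182
Term 3 = 0 (no dividend yield, q = 0)
Theta = -1.6960350449 + (-0.1909895182) + (0.0000000000) = -1.887025

Answer: Theta = -1.887025


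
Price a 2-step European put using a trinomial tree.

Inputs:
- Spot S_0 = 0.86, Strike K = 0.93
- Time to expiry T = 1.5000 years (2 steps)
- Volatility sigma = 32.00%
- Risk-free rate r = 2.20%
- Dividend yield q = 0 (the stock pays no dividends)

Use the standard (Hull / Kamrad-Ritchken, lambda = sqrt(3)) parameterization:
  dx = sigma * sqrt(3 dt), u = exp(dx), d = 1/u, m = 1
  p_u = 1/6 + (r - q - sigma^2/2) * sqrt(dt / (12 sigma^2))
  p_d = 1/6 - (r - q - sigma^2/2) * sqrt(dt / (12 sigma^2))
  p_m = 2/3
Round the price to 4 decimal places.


dt = T/N = 0.750000; dx = sigma*sqrt(3*dt) = 0.480000
u = exp(dx) = 1.616074; d = 1/u = 0.618783
p_u = 0.143854, p_m = 0.666667, p_d = 0.189479
Discount per step: exp(-r*dt) = 0.983635
Stock lattice S(k, j) with j the centered position index:
  k=0: S(0,+0) = 0.8600
  k=1: S(1,-1) = 0.5322; S(1,+0) = 0.8600; S(1,+1) = 1.3898
  k=2: S(2,-2) = 0.3293; S(2,-1) = 0.5322; S(2,+0) = 0.8600; S(2,+1) = 1.3898; S(2,+2) = 2.2461
Terminal payoffs V(N, j) = max(K - S_T, 0):
  V(2,-2) = 0.600712; V(2,-1) = 0.397846; V(2,+0) = 0.070000; V(2,+1) = 0.000000; V(2,+2) = 0.000000
Backward induction: V(k, j) = exp(-r*dt) * [p_u * V(k+1, j+1) + p_m * V(k+1, j) + p_d * V(k+1, j-1)]
  V(1,-1) = exp(-r*dt) * [p_u*0.070000 + p_m*0.397846 + p_d*0.600712] = 0.382755
  V(1,+0) = exp(-r*dt) * [p_u*0.000000 + p_m*0.070000 + p_d*0.397846] = 0.120053
  V(1,+1) = exp(-r*dt) * [p_u*0.000000 + p_m*0.000000 + p_d*0.070000] = 0.013046
  V(0,+0) = exp(-r*dt) * [p_u*0.013046 + p_m*0.120053 + p_d*0.382755] = 0.151909

Answer: Price = V(0,0) = 0.1519


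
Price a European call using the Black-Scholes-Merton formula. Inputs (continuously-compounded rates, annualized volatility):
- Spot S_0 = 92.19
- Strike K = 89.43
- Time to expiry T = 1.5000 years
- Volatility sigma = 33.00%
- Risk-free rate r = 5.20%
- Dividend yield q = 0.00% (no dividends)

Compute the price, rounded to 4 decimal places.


d1 = (ln(S/K) + (r - q + 0.5*sigma^2) * T) / (sigma * sqrt(T)) = 0.47027845
d2 = d1 - sigma * sqrt(T) = 0.06611264
exp(-rT) = 0.92496443; exp(-qT) = 1.00000000
C = S_0 * exp(-qT) * N(d1) - K * exp(-rT) * N(d2)
N(d1) = 0.68092195; N(d2) = 0.52635593
C = 92.1900 * 1.00000000 * 0.68092195 - 89.4300 * 0.92496443 * 0.52635593 = 19.2343

Answer: Price = 19.2343


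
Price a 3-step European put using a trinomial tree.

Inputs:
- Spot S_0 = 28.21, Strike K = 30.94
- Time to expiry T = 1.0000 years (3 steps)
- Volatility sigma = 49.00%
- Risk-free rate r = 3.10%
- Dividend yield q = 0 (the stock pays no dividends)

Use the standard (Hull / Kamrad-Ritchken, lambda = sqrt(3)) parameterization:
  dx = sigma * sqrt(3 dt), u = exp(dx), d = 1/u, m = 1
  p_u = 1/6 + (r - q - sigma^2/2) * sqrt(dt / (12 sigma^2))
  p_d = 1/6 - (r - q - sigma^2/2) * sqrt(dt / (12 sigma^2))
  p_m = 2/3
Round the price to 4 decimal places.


dt = T/N = 0.333333; dx = sigma*sqrt(3*dt) = 0.490000
u = exp(dx) = 1.632316; d = 1/u = 0.612626
p_u = 0.136378, p_m = 0.666667, p_d = 0.196956
Discount per step: exp(-r*dt) = 0.989720
Stock lattice S(k, j) with j the centered position index:
  k=0: S(0,+0) = 28.2100
  k=1: S(1,-1) = 17.2822; S(1,+0) = 28.2100; S(1,+1) = 46.0476
  k=2: S(2,-2) = 10.5875; S(2,-1) = 17.2822; S(2,+0) = 28.2100; S(2,+1) = 46.0476; S(2,+2) = 75.1643
  k=3: S(3,-3) = 6.4862; S(3,-2) = 10.5875; S(3,-1) = 17.2822; S(3,+0) = 28.2100; S(3,+1) = 46.0476; S(3,+2) = 75.1643; S(3,+3) = 122.6919
Terminal payoffs V(N, j) = max(K - S_T, 0):
  V(3,-3) = 24.453802; V(3,-2) = 20.352474; V(3,-1) = 13.657809; V(3,+0) = 2.730000; V(3,+1) = 0.000000; V(3,+2) = 0.000000; V(3,+3) = 0.000000
Backward induction: V(k, j) = exp(-r*dt) * [p_u * V(k+1, j+1) + p_m * V(k+1, j) + p_d * V(k+1, j-1)]
  V(2,-2) = exp(-r*dt) * [p_u*13.657809 + p_m*20.352474 + p_d*24.453802] = 20.039108
  V(2,-1) = exp(-r*dt) * [p_u*2.730000 + p_m*13.657809 + p_d*20.352474] = 13.347416
  V(2,+0) = exp(-r*dt) * [p_u*0.000000 + p_m*2.730000 + p_d*13.657809] = 4.463621
  V(2,+1) = exp(-r*dt) * [p_u*0.000000 + p_m*0.000000 + p_d*2.730000] = 0.532162
  V(2,+2) = exp(-r*dt) * [p_u*0.000000 + p_m*0.000000 + p_d*0.000000] = 0.000000
  V(1,-1) = exp(-r*dt) * [p_u*4.463621 + p_m*13.347416 + p_d*20.039108] = 13.315526
  V(1,+0) = exp(-r*dt) * [p_u*0.532162 + p_m*4.463621 + p_d*13.347416] = 5.618811
  V(1,+1) = exp(-r*dt) * [p_u*0.000000 + p_m*0.532162 + p_d*4.463621] = 1.221226
  V(0,+0) = exp(-r*dt) * [p_u*1.221226 + p_m*5.618811 + p_d*13.315526] = 6.467811

Answer: Price = V(0,0) = 6.4678


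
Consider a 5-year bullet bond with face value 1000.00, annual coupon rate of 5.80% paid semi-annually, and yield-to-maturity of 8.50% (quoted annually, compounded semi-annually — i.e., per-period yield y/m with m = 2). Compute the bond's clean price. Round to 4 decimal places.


Coupon per period c = face * coupon_rate / m = 29.000000
Periods per year m = 2; per-period yield y/m = 0.042500
Number of cashflows N = 10
Cashflows (t years, CF_t, discount factor 1/(1+y/m)^(m*t), PV):
  t = 0.5000: CF_t = 29.000000, DF = 0.959233, PV = 27.817746
  t = 1.0000: CF_t = 29.000000, DF = 0.920127, PV = 26.683689
  t = 1.5000: CF_t = 29.000000, DF = 0.882616, PV = 25.595865
  t = 2.0000: CF_t = 29.000000, DF = 0.846634, PV = 24.552388
  t = 2.5000: CF_t = 29.000000, DF = 0.812119, PV = 23.551452
  t = 3.0000: CF_t = 29.000000, DF = 0.779011, PV = 22.591320
  t = 3.5000: CF_t = 29.000000, DF = 0.747253, PV = 21.670331
  t = 4.0000: CF_t = 29.000000, DF = 0.716789, PV = 20.786889
  t = 4.5000: CF_t = 29.000000, DF = 0.687568, PV = 19.939461
  t = 5.0000: CF_t = 1029.000000, DF = 0.659537, PV = 678.663884
Price P = sum_t PV_t = 891.853025

Answer: Price = 891.8530


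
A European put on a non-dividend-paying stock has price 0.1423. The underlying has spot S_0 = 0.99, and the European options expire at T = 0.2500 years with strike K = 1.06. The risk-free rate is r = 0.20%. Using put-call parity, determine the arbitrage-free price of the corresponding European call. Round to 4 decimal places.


Put-call parity: C - P = S_0 * exp(-qT) - K * exp(-rT).
S_0 * exp(-qT) = 0.9900 * 1.00000000 = 0.99000000
K * exp(-rT) = 1.0600 * 0.99950012 = 1.05947013
C = P + S*exp(-qT) - K*exp(-rT)
C = 0.1423 + 0.99000000 - 1.05947013 = 0.0728

Answer: Call price = 0.0728


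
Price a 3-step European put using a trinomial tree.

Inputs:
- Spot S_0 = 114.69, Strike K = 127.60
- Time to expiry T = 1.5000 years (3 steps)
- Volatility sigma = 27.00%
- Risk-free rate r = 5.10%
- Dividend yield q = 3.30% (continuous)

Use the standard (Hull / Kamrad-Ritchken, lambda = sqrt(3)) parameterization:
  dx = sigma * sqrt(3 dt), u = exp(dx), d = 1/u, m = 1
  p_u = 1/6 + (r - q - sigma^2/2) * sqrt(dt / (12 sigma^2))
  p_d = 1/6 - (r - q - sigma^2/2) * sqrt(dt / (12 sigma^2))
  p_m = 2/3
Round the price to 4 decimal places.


dt = T/N = 0.500000; dx = sigma*sqrt(3*dt) = 0.330681
u = exp(dx) = 1.391916; d = 1/u = 0.718434
p_u = 0.152718, p_m = 0.666667, p_d = 0.180615
Discount per step: exp(-r*dt) = 0.974822
Stock lattice S(k, j) with j the centered position index:
  k=0: S(0,+0) = 114.6900
  k=1: S(1,-1) = 82.3972; S(1,+0) = 114.6900; S(1,+1) = 159.6388
  k=2: S(2,-2) = 59.1970; S(2,-1) = 82.3972; S(2,+0) = 114.6900; S(2,+1) = 159.6388; S(2,+2) = 222.2038
  k=3: S(3,-3) = 42.5291; S(3,-2) = 59.1970; S(3,-1) = 82.3972; S(3,+0) = 114.6900; S(3,+1) = 159.6388; S(3,+2) = 222.2038; S(3,+3) = 309.2890
Terminal payoffs V(N, j) = max(K - S_T, 0):
  V(3,-3) = 85.070860; V(3,-2) = 68.403015; V(3,-1) = 45.202778; V(3,+0) = 12.910000; V(3,+1) = 0.000000; V(3,+2) = 0.000000; V(3,+3) = 0.000000
Backward induction: V(k, j) = exp(-r*dt) * [p_u * V(k+1, j+1) + p_m * V(k+1, j) + p_d * V(k+1, j-1)]
  V(2,-2) = exp(-r*dt) * [p_u*45.202778 + p_m*68.403015 + p_d*85.070860] = 66.161568
  V(2,-1) = exp(-r*dt) * [p_u*12.910000 + p_m*45.202778 + p_d*68.403015] = 43.341966
  V(2,+0) = exp(-r*dt) * [p_u*0.000000 + p_m*12.910000 + p_d*45.202778] = 16.348720
  V(2,+1) = exp(-r*dt) * [p_u*0.000000 + p_m*0.000000 + p_d*12.910000] = 2.273034
  V(2,+2) = exp(-r*dt) * [p_u*0.000000 + p_m*0.000000 + p_d*0.000000] = 0.000000
  V(1,-1) = exp(-r*dt) * [p_u*16.348720 + p_m*43.341966 + p_d*66.161568] = 42.249945
  V(1,+0) = exp(-r*dt) * [p_u*2.273034 + p_m*16.348720 + p_d*43.341966] = 18.594246
  V(1,+1) = exp(-r*dt) * [p_u*0.000000 + p_m*2.273034 + p_d*16.348720] = 4.355684
  V(0,+0) = exp(-r*dt) * [p_u*4.355684 + p_m*18.594246 + p_d*42.249945] = 20.171352

Answer: Price = V(0,0) = 20.1714


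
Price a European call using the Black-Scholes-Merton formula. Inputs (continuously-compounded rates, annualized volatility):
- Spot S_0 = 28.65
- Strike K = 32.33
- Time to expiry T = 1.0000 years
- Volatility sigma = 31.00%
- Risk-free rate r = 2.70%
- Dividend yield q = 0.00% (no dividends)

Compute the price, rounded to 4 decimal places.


Answer: Price = 2.4602

Derivation:
d1 = (ln(S/K) + (r - q + 0.5*sigma^2) * T) / (sigma * sqrt(T)) = -0.14771661
d2 = d1 - sigma * sqrt(T) = -0.45771661
exp(-rT) = 0.97336124; exp(-qT) = 1.00000000
C = S_0 * exp(-qT) * N(d1) - K * exp(-rT) * N(d2)
N(d1) = 0.44128321; N(d2) = 0.32357803
C = 28.6500 * 1.00000000 * 0.44128321 - 32.3300 * 0.97336124 * 0.32357803 = 2.4602


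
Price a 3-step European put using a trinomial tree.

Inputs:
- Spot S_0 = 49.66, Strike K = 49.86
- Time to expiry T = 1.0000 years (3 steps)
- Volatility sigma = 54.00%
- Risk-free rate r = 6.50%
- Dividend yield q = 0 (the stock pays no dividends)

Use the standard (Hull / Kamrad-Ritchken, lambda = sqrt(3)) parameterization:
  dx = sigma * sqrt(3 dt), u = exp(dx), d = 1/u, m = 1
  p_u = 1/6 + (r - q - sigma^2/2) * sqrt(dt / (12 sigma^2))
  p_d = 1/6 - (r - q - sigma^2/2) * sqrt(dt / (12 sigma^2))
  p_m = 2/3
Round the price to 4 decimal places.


Answer: Price = V(0,0) = 7.9243

Derivation:
dt = T/N = 0.333333; dx = sigma*sqrt(3*dt) = 0.540000
u = exp(dx) = 1.716007; d = 1/u = 0.582748
p_u = 0.141728, p_m = 0.666667, p_d = 0.191605
Discount per step: exp(-r*dt) = 0.978566
Stock lattice S(k, j) with j the centered position index:
  k=0: S(0,+0) = 49.6600
  k=1: S(1,-1) = 28.9393; S(1,+0) = 49.6600; S(1,+1) = 85.2169
  k=2: S(2,-2) = 16.8643; S(2,-1) = 28.9393; S(2,+0) = 49.6600; S(2,+1) = 85.2169; S(2,+2) = 146.2328
  k=3: S(3,-3) = 9.8276; S(3,-2) = 16.8643; S(3,-1) = 28.9393; S(3,+0) = 49.6600; S(3,+1) = 85.2169; S(3,+2) = 146.2328; S(3,+3) = 250.9365
Terminal payoffs V(N, j) = max(K - S_T, 0):
  V(3,-3) = 40.032351; V(3,-2) = 32.995686; V(3,-1) = 20.920722; V(3,+0) = 0.200000; V(3,+1) = 0.000000; V(3,+2) = 0.000000; V(3,+3) = 0.000000
Backward induction: V(k, j) = exp(-r*dt) * [p_u * V(k+1, j+1) + p_m * V(k+1, j) + p_d * V(k+1, j-1)]
  V(2,-2) = exp(-r*dt) * [p_u*20.920722 + p_m*32.995686 + p_d*40.032351] = 31.933146
  V(2,-1) = exp(-r*dt) * [p_u*0.200000 + p_m*20.920722 + p_d*32.995686] = 19.862578
  V(2,+0) = exp(-r*dt) * [p_u*0.000000 + p_m*0.200000 + p_d*20.920722] = 4.053072
  V(2,+1) = exp(-r*dt) * [p_u*0.000000 + p_m*0.000000 + p_d*0.200000] = 0.037500
  V(2,+2) = exp(-r*dt) * [p_u*0.000000 + p_m*0.000000 + p_d*0.000000] = 0.000000
  V(1,-1) = exp(-r*dt) * [p_u*4.053072 + p_m*19.862578 + p_d*31.933146] = 19.507429
  V(1,+0) = exp(-r*dt) * [p_u*0.037500 + p_m*4.053072 + p_d*19.862578] = 6.373531
  V(1,+1) = exp(-r*dt) * [p_u*0.000000 + p_m*0.037500 + p_d*4.053072] = 0.784407
  V(0,+0) = exp(-r*dt) * [p_u*0.784407 + p_m*6.373531 + p_d*19.507429] = 7.924346


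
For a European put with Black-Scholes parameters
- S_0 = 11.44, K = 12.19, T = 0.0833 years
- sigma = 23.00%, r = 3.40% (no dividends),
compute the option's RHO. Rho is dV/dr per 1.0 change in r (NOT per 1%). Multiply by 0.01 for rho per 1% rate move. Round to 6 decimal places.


d1 = -0.8807277882; d2 = -0.9471097888
phi(d1) = 0.2706904798; exp(-qT) = 1.0000000000; exp(-rT) = 0.9971718069
N(-d2) = 0.8282085814
Rho = -K*T*exp(-rT)*N(-d2) = -12.1900 * 0.0833 * 0.9971718069 * 0.8282085814 = -0.838607

Answer: Rho = -0.838607


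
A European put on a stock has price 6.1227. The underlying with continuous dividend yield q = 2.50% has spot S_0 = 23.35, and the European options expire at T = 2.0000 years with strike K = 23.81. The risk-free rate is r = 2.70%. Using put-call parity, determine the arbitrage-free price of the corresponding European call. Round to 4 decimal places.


Put-call parity: C - P = S_0 * exp(-qT) - K * exp(-rT).
S_0 * exp(-qT) = 23.3500 * 0.95122942 = 22.21120706
K * exp(-rT) = 23.8100 * 0.94743211 = 22.55835846
C = P + S*exp(-qT) - K*exp(-rT)
C = 6.1227 + 22.21120706 - 22.55835846 = 5.7755

Answer: Call price = 5.7755


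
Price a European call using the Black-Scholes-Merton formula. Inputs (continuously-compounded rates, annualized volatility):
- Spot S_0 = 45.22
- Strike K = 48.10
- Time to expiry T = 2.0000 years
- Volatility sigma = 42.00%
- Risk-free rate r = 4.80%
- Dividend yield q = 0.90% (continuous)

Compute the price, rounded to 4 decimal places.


d1 = (ln(S/K) + (r - q + 0.5*sigma^2) * T) / (sigma * sqrt(T)) = 0.32435542
d2 = d1 - sigma * sqrt(T) = -0.26961428
exp(-rT) = 0.90846402; exp(-qT) = 0.98216103
C = S_0 * exp(-qT) * N(d1) - K * exp(-rT) * N(d2)
N(d1) = 0.62716552; N(d2) = 0.39372851
C = 45.2200 * 0.98216103 * 0.62716552 - 48.1000 * 0.90846402 * 0.39372851 = 10.6497

Answer: Price = 10.6497


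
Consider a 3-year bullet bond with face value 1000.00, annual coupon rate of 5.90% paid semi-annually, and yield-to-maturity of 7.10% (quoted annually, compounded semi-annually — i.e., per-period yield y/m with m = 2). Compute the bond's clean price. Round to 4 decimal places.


Answer: Price = 968.0811

Derivation:
Coupon per period c = face * coupon_rate / m = 29.500000
Periods per year m = 2; per-period yield y/m = 0.035500
Number of cashflows N = 6
Cashflows (t years, CF_t, discount factor 1/(1+y/m)^(m*t), PV):
  t = 0.5000: CF_t = 29.500000, DF = 0.965717, PV = 28.488653
  t = 1.0000: CF_t = 29.500000, DF = 0.932609, PV = 27.511978
  t = 1.5000: CF_t = 29.500000, DF = 0.900637, PV = 26.568786
  t = 2.0000: CF_t = 29.500000, DF = 0.869760, PV = 25.657929
  t = 2.5000: CF_t = 29.500000, DF = 0.839942, PV = 24.778300
  t = 3.0000: CF_t = 1029.500000, DF = 0.811147, PV = 835.075479
Price P = sum_t PV_t = 968.081124


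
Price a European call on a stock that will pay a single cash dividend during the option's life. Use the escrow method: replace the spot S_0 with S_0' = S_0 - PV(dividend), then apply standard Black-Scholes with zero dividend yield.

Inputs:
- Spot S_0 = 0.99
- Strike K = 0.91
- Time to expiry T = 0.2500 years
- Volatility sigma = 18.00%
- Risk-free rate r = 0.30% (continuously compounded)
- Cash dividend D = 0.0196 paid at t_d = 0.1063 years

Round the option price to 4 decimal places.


PV(D) = D * exp(-r * t_d) = 0.0196 * 0.99968115 = 0.01959375
S_0' = S_0 - PV(D) = 0.9900 - 0.01959375 = 0.97040625
d1 = (ln(S_0'/K) + (r + sigma^2/2)*T) / (sigma*sqrt(T)) = 0.76744665
d2 = d1 - sigma*sqrt(T) = 0.67744665
exp(-rT) = 0.99925028
N(d1) = 0.77859200; N(d2) = 0.75093869
C = S_0' * N(d1) - K * exp(-rT) * N(d2) = 0.97040625 * 0.77859200 - 0.9100 * 0.99925028 * 0.75093869 = 0.0727

Answer: Price = 0.0727


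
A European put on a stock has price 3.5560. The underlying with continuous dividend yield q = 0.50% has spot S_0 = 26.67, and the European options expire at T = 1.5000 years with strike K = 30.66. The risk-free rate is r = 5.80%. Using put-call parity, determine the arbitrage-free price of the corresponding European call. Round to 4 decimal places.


Answer: Call price = 1.9214

Derivation:
Put-call parity: C - P = S_0 * exp(-qT) - K * exp(-rT).
S_0 * exp(-qT) = 26.6700 * 0.99252805 = 26.47072322
K * exp(-rT) = 30.6600 * 0.91667710 = 28.10531975
C = P + S*exp(-qT) - K*exp(-rT)
C = 3.5560 + 26.47072322 - 28.10531975 = 1.9214


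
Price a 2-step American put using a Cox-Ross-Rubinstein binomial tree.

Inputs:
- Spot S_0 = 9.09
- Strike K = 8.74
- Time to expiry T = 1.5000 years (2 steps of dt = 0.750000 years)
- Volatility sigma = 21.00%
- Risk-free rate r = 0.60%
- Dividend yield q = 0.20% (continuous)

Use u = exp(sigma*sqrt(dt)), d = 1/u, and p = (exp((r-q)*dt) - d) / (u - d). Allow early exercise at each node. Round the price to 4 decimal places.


Answer: Price = V(0,0) = 0.6924

Derivation:
dt = T/N = 0.750000
u = exp(sigma*sqrt(dt)) = 1.199453; d = 1/u = 0.833714
p = (exp((r-q)*dt) - d) / (u - d) = 0.462873
Discount per step: exp(-r*dt) = 0.995510
Stock lattice S(k, i) with i counting down-moves:
  k=0: S(0,0) = 9.0900
  k=1: S(1,0) = 10.9030; S(1,1) = 7.5785
  k=2: S(2,0) = 13.0777; S(2,1) = 9.0900; S(2,2) = 6.3183
Terminal payoffs V(N, i) = max(K - S_T, 0):
  V(2,0) = 0.000000; V(2,1) = 0.000000; V(2,2) = 2.421738
Backward induction: V(k, i) = exp(-r*dt) * [p * V(k+1, i) + (1-p) * V(k+1, i+1)]; then take max(V_cont, immediate exercise) for American.
  V(1,0) = exp(-r*dt) * [p*0.000000 + (1-p)*0.000000] = 0.000000; exercise = 0.000000; V(1,0) = max -> 0.000000
  V(1,1) = exp(-r*dt) * [p*0.000000 + (1-p)*2.421738] = 1.294939; exercise = 1.161543; V(1,1) = max -> 1.294939
  V(0,0) = exp(-r*dt) * [p*0.000000 + (1-p)*1.294939] = 0.692423; exercise = 0.000000; V(0,0) = max -> 0.692423


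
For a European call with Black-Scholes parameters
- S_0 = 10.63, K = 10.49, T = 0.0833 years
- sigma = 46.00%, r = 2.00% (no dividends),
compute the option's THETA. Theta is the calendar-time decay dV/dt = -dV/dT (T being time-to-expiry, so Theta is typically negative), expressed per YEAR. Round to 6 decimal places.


Answer: Theta = -3.434456

Derivation:
d1 = 0.1787902575; d2 = 0.0460262563
phi(d1) = 0.3926166803; exp(-qT) = 1.0000000000; exp(-rT) = 0.9983353870
Theta = -S*exp(-qT)*phi(d1)*sigma/(2*sqrt(T)) - r*K*exp(-rT)*N(d2) + q*S*exp(-qT)*N(d1)
N(d1) = 0.5709488023; N(d2) = 0.5183553387; sqrt(T) = 0.2886173938
Term 1 = -10.6300 * 1.0000000000 * 0.3926166803 * 0.4600 / (2 * 0.2886173938) = -3.3258859039
Term 2 = -0.0200 * 10.4900 * 0.9983353870 * 0.5183553387 = -0.1085699218
Term 3 = 0 (no dividend yield, q = 0)
Theta = -3.3258859039 + (-0.1085699218) + (0.0000000000) = -3.434456


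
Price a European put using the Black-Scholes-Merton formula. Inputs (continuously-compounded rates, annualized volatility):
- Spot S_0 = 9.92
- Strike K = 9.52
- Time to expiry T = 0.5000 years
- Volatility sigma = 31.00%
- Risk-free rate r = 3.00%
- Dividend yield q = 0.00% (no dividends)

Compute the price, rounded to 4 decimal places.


d1 = (ln(S/K) + (r - q + 0.5*sigma^2) * T) / (sigma * sqrt(T)) = 0.36579351
d2 = d1 - sigma * sqrt(T) = 0.14659041
exp(-rT) = 0.98511194; exp(-qT) = 1.00000000
P = K * exp(-rT) * N(-d2) - S_0 * exp(-qT) * N(-d1)
N(-d1) = 0.35725958; N(-d2) = 0.44172766
P = 9.5200 * 0.98511194 * 0.44172766 - 9.9200 * 1.00000000 * 0.35725958 = 0.5986

Answer: Price = 0.5986


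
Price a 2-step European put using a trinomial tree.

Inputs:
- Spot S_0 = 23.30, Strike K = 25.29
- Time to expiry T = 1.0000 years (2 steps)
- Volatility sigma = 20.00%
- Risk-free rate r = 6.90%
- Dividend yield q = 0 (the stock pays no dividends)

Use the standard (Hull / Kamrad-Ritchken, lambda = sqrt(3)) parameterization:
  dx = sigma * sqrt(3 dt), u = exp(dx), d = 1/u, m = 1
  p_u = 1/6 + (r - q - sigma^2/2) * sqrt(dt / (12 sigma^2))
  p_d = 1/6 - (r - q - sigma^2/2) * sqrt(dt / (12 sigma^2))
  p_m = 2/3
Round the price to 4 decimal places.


dt = T/N = 0.500000; dx = sigma*sqrt(3*dt) = 0.244949
u = exp(dx) = 1.277556; d = 1/u = 0.782744
p_u = 0.216677, p_m = 0.666667, p_d = 0.116656
Discount per step: exp(-r*dt) = 0.966088
Stock lattice S(k, j) with j the centered position index:
  k=0: S(0,+0) = 23.3000
  k=1: S(1,-1) = 18.2379; S(1,+0) = 23.3000; S(1,+1) = 29.7671
  k=2: S(2,-2) = 14.2757; S(2,-1) = 18.2379; S(2,+0) = 23.3000; S(2,+1) = 29.7671; S(2,+2) = 38.0291
Terminal payoffs V(N, j) = max(K - S_T, 0):
  V(2,-2) = 11.014348; V(2,-1) = 7.052054; V(2,+0) = 1.990000; V(2,+1) = 0.000000; V(2,+2) = 0.000000
Backward induction: V(k, j) = exp(-r*dt) * [p_u * V(k+1, j+1) + p_m * V(k+1, j) + p_d * V(k+1, j-1)]
  V(1,-1) = exp(-r*dt) * [p_u*1.990000 + p_m*7.052054 + p_d*11.014348] = 6.199823
  V(1,+0) = exp(-r*dt) * [p_u*0.000000 + p_m*1.990000 + p_d*7.052054] = 2.076445
  V(1,+1) = exp(-r*dt) * [p_u*0.000000 + p_m*0.000000 + p_d*1.990000] = 0.224273
  V(0,+0) = exp(-r*dt) * [p_u*0.224273 + p_m*2.076445 + p_d*6.199823] = 2.083022

Answer: Price = V(0,0) = 2.0830


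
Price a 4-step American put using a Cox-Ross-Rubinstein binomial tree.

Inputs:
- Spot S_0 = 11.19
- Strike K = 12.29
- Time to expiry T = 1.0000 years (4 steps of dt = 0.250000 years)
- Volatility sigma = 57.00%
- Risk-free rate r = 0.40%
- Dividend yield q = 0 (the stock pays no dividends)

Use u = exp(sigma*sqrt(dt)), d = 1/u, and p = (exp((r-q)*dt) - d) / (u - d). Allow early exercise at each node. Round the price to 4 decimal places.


Answer: Price = V(0,0) = 3.2025

Derivation:
dt = T/N = 0.250000
u = exp(sigma*sqrt(dt)) = 1.329762; d = 1/u = 0.752014
p = (exp((r-q)*dt) - d) / (u - d) = 0.430960
Discount per step: exp(-r*dt) = 0.999000
Stock lattice S(k, i) with i counting down-moves:
  k=0: S(0,0) = 11.1900
  k=1: S(1,0) = 14.8800; S(1,1) = 8.4150
  k=2: S(2,0) = 19.7869; S(2,1) = 11.1900; S(2,2) = 6.3282
  k=3: S(3,0) = 26.3119; S(3,1) = 14.8800; S(3,2) = 8.4150; S(3,3) = 4.7589
  k=4: S(4,0) = 34.9885; S(4,1) = 19.7869; S(4,2) = 11.1900; S(4,3) = 6.3282; S(4,4) = 3.5788
Terminal payoffs V(N, i) = max(K - S_T, 0):
  V(4,0) = 0.000000; V(4,1) = 0.000000; V(4,2) = 1.100000; V(4,3) = 5.961770; V(4,4) = 8.711225
Backward induction: V(k, i) = exp(-r*dt) * [p * V(k+1, i) + (1-p) * V(k+1, i+1)]; then take max(V_cont, immediate exercise) for American.
  V(3,0) = exp(-r*dt) * [p*0.000000 + (1-p)*0.000000] = 0.000000; exercise = 0.000000; V(3,0) = max -> 0.000000
  V(3,1) = exp(-r*dt) * [p*0.000000 + (1-p)*1.100000] = 0.625318; exercise = 0.000000; V(3,1) = max -> 0.625318
  V(3,2) = exp(-r*dt) * [p*1.100000 + (1-p)*5.961770] = 3.862677; exercise = 3.874960; V(3,2) = max -> 3.874960
  V(3,3) = exp(-r*dt) * [p*5.961770 + (1-p)*8.711225] = 7.518797; exercise = 7.531081; V(3,3) = max -> 7.531081
  V(2,0) = exp(-r*dt) * [p*0.000000 + (1-p)*0.625318] = 0.355475; exercise = 0.000000; V(2,0) = max -> 0.355475
  V(2,1) = exp(-r*dt) * [p*0.625318 + (1-p)*3.874960] = 2.472021; exercise = 1.100000; V(2,1) = max -> 2.472021
  V(2,2) = exp(-r*dt) * [p*3.874960 + (1-p)*7.531081] = 5.949486; exercise = 5.961770; V(2,2) = max -> 5.961770
  V(1,0) = exp(-r*dt) * [p*0.355475 + (1-p)*2.472021] = 1.558315; exercise = 0.000000; V(1,0) = max -> 1.558315
  V(1,1) = exp(-r*dt) * [p*2.472021 + (1-p)*5.961770] = 4.453372; exercise = 3.874960; V(1,1) = max -> 4.453372
  V(0,0) = exp(-r*dt) * [p*1.558315 + (1-p)*4.453372] = 3.202514; exercise = 1.100000; V(0,0) = max -> 3.202514


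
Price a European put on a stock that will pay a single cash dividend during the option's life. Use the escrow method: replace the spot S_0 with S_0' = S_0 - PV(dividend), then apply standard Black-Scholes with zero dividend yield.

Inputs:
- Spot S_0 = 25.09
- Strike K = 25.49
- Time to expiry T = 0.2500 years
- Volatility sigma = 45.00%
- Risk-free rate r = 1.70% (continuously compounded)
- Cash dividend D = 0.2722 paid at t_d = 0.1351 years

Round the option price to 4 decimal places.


Answer: Price = 2.5412

Derivation:
PV(D) = D * exp(-r * t_d) = 0.2722 * 0.99770594 = 0.27157556
S_0' = S_0 - PV(D) = 25.0900 - 0.27157556 = 24.81842444
d1 = (ln(S_0'/K) + (r + sigma^2/2)*T) / (sigma*sqrt(T)) = 0.01272258
d2 = d1 - sigma*sqrt(T) = -0.21227742
exp(-rT) = 0.99575902
N(-d1) = 0.49492456; N(-d2) = 0.58405470
P = K * exp(-rT) * N(-d2) - S_0' * N(-d1) = 25.4900 * 0.99575902 * 0.58405470 - 24.81842444 * 0.49492456 = 2.5412


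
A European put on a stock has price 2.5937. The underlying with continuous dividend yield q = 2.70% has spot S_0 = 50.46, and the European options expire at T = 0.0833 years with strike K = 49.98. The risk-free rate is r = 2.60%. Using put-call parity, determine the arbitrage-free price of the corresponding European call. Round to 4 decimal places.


Answer: Call price = 3.0685

Derivation:
Put-call parity: C - P = S_0 * exp(-qT) - K * exp(-rT).
S_0 * exp(-qT) = 50.4600 * 0.99775343 = 50.34663794
K * exp(-rT) = 49.9800 * 0.99783654 = 49.87187045
C = P + S*exp(-qT) - K*exp(-rT)
C = 2.5937 + 50.34663794 - 49.87187045 = 3.0685


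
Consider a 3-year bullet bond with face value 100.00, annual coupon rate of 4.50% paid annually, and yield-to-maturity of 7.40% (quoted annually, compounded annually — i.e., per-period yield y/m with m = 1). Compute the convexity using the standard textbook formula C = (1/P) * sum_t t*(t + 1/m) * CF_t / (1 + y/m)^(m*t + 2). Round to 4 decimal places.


Answer: Convexity = 9.7909

Derivation:
Coupon per period c = face * coupon_rate / m = 4.500000
Periods per year m = 1; per-period yield y/m = 0.074000
Number of cashflows N = 3
Cashflows (t years, CF_t, discount factor 1/(1+y/m)^(m*t), PV):
  t = 1.0000: CF_t = 4.500000, DF = 0.931099, PV = 4.189944
  t = 2.0000: CF_t = 4.500000, DF = 0.866945, PV = 3.901252
  t = 3.0000: CF_t = 104.500000, DF = 0.807211, PV = 84.353566
Price P = sum_t PV_t = 92.444762
Convexity numerator sum_t t*(t + 1/m) * CF_t / (1+y/m)^(m*t + 2):
  t = 1.0000: term = 7.264900
  t = 2.0000: term = 20.293018
  t = 3.0000: term = 877.558606
Convexity = (1/P) * sum = 905.116524 / 92.444762 = 9.790890


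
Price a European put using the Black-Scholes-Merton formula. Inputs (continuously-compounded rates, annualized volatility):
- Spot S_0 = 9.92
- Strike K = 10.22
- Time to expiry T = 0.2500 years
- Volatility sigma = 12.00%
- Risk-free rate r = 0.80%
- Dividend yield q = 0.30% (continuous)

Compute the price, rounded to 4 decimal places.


Answer: Price = 0.4109

Derivation:
d1 = (ln(S/K) + (r - q + 0.5*sigma^2) * T) / (sigma * sqrt(T)) = -0.44572772
d2 = d1 - sigma * sqrt(T) = -0.50572772
exp(-rT) = 0.99800200; exp(-qT) = 0.99925028
P = K * exp(-rT) * N(-d2) - S_0 * exp(-qT) * N(-d1)
N(-d1) = 0.67210303; N(-d2) = 0.69347610
P = 10.2200 * 0.99800200 * 0.69347610 - 9.9200 * 0.99925028 * 0.67210303 = 0.4109


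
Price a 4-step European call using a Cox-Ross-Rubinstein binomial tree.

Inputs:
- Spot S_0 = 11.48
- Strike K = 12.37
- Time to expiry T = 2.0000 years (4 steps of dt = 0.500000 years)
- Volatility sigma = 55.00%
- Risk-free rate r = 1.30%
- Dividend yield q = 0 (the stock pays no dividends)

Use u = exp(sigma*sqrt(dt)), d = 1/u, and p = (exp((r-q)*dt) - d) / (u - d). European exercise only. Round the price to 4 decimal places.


dt = T/N = 0.500000
u = exp(sigma*sqrt(dt)) = 1.475370; d = 1/u = 0.677796
p = (exp((r-q)*dt) - d) / (u - d) = 0.412156
Discount per step: exp(-r*dt) = 0.993521
Stock lattice S(k, i) with i counting down-moves:
  k=0: S(0,0) = 11.4800
  k=1: S(1,0) = 16.9372; S(1,1) = 7.7811
  k=2: S(2,0) = 24.9887; S(2,1) = 11.4800; S(2,2) = 5.2740
  k=3: S(3,0) = 36.8676; S(3,1) = 16.9372; S(3,2) = 7.7811; S(3,3) = 3.5747
  k=4: S(4,0) = 54.3933; S(4,1) = 24.9887; S(4,2) = 11.4800; S(4,3) = 5.2740; S(4,4) = 2.4229
Terminal payoffs V(N, i) = max(S_T - K, 0):
  V(4,0) = 42.023318; V(4,1) = 12.618703; V(4,2) = 0.000000; V(4,3) = 0.000000; V(4,4) = 0.000000
Backward induction: V(k, i) = exp(-r*dt) * [p * V(k+1, i) + (1-p) * V(k+1, i+1)].
  V(3,0) = exp(-r*dt) * [p*42.023318 + (1-p)*12.618703] = 24.577724
  V(3,1) = exp(-r*dt) * [p*12.618703 + (1-p)*0.000000] = 5.167182
  V(3,2) = exp(-r*dt) * [p*0.000000 + (1-p)*0.000000] = 0.000000
  V(3,3) = exp(-r*dt) * [p*0.000000 + (1-p)*0.000000] = 0.000000
  V(2,0) = exp(-r*dt) * [p*24.577724 + (1-p)*5.167182] = 13.082049
  V(2,1) = exp(-r*dt) * [p*5.167182 + (1-p)*0.000000] = 2.115888
  V(2,2) = exp(-r*dt) * [p*0.000000 + (1-p)*0.000000] = 0.000000
  V(1,0) = exp(-r*dt) * [p*13.082049 + (1-p)*2.115888] = 6.592668
  V(1,1) = exp(-r*dt) * [p*2.115888 + (1-p)*0.000000] = 0.866427
  V(0,0) = exp(-r*dt) * [p*6.592668 + (1-p)*0.866427] = 3.205629

Answer: Price = V(0,0) = 3.2056
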